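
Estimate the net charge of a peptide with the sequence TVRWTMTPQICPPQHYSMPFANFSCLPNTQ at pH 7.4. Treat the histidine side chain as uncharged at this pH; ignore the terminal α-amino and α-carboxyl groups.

The side chains ionized at physiological pH are Lys/Arg (+1) and Asp/Glu (−1); with His treated as neutral, nothing else contributes.
Positive (K, R): R3 → +1.
Negative (D, E): none → −0.
Net charge = (+1) + (−0) = +1.

+1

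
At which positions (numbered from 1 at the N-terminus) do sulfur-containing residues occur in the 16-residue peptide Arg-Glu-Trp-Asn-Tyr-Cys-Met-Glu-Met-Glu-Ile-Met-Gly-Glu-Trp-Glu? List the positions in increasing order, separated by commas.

6, 7, 9, 12

Only Cys (C) and Met (M) have a sulfur atom in the side chain.
Matching residues: Cys6, Met7, Met9, Met12.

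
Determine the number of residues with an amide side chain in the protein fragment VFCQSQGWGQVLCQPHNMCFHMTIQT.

6

The amide-side-chain residues are Asn (N) and Gln (Q).
Matching residues: Q4, Q6, Q10, Q14, N17, Q25.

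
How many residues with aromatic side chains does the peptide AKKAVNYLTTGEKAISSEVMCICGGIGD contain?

The aromatic amino acids are Phe (F, benzyl), Trp (W, indole), and Tyr (Y, phenol).
Matching residues: Y7.

1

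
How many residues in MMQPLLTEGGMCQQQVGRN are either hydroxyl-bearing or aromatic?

Hydroxyl-bearing: S, T, Y. Aromatic: F, W, Y.
Hydroxyl-bearing residues here: T7 (1).
Aromatic residues here: none (0).
(Y belongs to both groups, but none appear in this sequence.) Total = 1 + 0 = 1.

1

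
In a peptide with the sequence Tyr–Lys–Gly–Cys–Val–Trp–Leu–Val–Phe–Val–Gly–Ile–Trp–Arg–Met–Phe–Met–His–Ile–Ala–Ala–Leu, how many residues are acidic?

0

Only D (aspartate) and E (glutamate) carry a side-chain carboxylic acid.
None of the 22 residues belong to this group.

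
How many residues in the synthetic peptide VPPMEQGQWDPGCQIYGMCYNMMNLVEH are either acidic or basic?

4

Acidic: D, E. Basic: H, K, R.
Acidic residues here: E5, D10, E27 (3).
Basic residues here: H28 (1).
The two groups share no amino acid, so total = 3 + 1 = 4.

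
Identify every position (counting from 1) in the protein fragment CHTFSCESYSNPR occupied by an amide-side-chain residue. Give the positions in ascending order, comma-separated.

Asparagine (N) and glutamine (Q) have uncharged amide side chains.
Matching residues: N11.

11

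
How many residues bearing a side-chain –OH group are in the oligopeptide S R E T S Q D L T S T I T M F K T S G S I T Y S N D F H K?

S, T, and Y are the three residues with a side-chain hydroxyl.
Matching residues: S1, T4, S5, T9, S10, T11, T13, T17, S18, S20, T22, Y23, S24.

13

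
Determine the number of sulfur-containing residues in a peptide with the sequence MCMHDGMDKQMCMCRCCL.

Only Cys (C) and Met (M) have a sulfur atom in the side chain.
Matching residues: M1, C2, M3, M7, M11, C12, M13, C14, C16, C17.

10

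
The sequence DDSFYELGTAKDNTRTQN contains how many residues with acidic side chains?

The acidic residues are Asp (D) and Glu (E), whose side chains end in a carboxylate group.
Matching residues: D1, D2, E6, D12.

4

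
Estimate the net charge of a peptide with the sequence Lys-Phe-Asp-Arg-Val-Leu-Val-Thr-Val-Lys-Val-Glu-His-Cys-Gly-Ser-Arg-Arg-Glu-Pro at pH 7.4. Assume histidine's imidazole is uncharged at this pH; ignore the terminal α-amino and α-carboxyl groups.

At pH ~7.4 the Lys and Arg side chains are protonated (+1), the Asp and Glu side chains are deprotonated (−1), and with His taken as neutral all other side chains carry no charge.
Positive (K, R): Lys1, Arg4, Lys10, Arg17, Arg18 → +5.
Negative (D, E): Asp3, Glu12, Glu19 → −3.
Net charge = (+5) + (−3) = +2.

+2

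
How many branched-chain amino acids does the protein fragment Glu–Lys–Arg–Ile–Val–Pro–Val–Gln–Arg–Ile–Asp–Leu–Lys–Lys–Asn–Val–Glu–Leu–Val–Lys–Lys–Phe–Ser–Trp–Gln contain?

Valine (V), leucine (L), and isoleucine (I) are the branched-chain amino acids.
Matching residues: Ile4, Val5, Val7, Ile10, Leu12, Val16, Leu18, Val19.

8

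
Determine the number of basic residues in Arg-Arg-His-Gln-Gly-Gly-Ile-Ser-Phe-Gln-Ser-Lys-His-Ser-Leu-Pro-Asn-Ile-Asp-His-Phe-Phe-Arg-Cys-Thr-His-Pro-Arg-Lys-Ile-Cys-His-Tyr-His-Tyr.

Lysine (K), arginine (R), and histidine (H) have basic, nitrogen-containing side chains.
Matching residues: Arg1, Arg2, His3, Lys12, His13, His20, Arg23, His26, Arg28, Lys29, His32, His34.

12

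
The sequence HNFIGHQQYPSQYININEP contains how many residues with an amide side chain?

Asparagine (N) and glutamine (Q) have uncharged amide side chains.
Matching residues: N2, Q7, Q8, Q12, N15, N17.

6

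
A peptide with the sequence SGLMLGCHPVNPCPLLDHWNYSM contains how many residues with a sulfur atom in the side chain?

The sulfur-bearing residues are cysteine (–SH) and methionine (–S–CH₃).
Matching residues: M4, C7, C13, M23.

4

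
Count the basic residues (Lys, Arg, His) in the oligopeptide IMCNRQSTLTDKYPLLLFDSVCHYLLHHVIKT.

Matching residues: R5, K12, H23, H27, H28, K31.

6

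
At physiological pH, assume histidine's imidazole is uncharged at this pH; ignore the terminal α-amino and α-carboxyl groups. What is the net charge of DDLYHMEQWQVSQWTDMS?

-4

Near pH 7.4, K and R contribute +1 each, D and E contribute −1 each, and every other side chain (His included, as stated) is uncharged.
Positive (K, R): none → +0.
Negative (D, E): D1, D2, E7, D16 → −4.
Net charge = (+0) + (−4) = −4.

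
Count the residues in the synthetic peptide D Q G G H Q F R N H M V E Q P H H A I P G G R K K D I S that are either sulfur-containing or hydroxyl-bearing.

2

Sulfur-containing: C, M. Hydroxyl-bearing: S, T, Y.
Sulfur-containing residues here: M11 (1).
Hydroxyl-bearing residues here: S28 (1).
The two groups share no amino acid, so total = 1 + 1 = 2.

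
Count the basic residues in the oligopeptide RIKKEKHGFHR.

The basic amino acids are Lys (K), Arg (R), and His (H).
Matching residues: R1, K3, K4, K6, H7, H10, R11.

7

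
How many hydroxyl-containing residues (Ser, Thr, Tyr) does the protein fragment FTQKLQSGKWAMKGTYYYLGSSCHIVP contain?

Matching residues: T2, S7, T15, Y16, Y17, Y18, S21, S22.

8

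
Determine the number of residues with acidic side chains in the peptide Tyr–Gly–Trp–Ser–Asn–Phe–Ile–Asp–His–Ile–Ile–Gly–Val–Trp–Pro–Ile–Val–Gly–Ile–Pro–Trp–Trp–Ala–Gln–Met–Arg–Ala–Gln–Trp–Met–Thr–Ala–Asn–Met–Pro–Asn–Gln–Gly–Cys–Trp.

Aspartate (D) and glutamate (E) have carboxylic-acid side chains and are the acidic amino acids.
Matching residues: Asp8.

1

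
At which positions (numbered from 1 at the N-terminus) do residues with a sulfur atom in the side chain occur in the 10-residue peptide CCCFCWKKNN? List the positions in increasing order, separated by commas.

1, 2, 3, 5

The sulfur-bearing residues are cysteine (–SH) and methionine (–S–CH₃).
Matching residues: C1, C2, C3, C5.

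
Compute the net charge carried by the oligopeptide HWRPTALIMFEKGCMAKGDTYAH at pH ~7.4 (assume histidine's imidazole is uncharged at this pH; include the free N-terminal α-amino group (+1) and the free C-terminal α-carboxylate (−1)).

+1

Near pH 7.4, K and R contribute +1 each, D and E contribute −1 each, and every other side chain (His included, as stated) is uncharged.
Positive (K, R): R3, K12, K17 → +3.
Negative (D, E): E11, D19 → −2.
The N-terminus (+1) and C-terminus (−1) cancel.
Net charge = (+3) + (−2) = +1.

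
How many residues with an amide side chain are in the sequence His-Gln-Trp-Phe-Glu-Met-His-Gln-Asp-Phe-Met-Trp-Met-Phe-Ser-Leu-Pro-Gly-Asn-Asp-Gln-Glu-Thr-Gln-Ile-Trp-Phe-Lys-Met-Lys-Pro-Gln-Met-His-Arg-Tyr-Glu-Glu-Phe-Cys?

6

Asparagine (N) and glutamine (Q) have uncharged amide side chains.
Matching residues: Gln2, Gln8, Asn19, Gln21, Gln24, Gln32.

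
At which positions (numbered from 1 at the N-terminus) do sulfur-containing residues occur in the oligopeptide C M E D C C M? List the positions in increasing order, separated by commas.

The sulfur-bearing residues are cysteine (–SH) and methionine (–S–CH₃).
Matching residues: C1, M2, C5, C6, M7.

1, 2, 5, 6, 7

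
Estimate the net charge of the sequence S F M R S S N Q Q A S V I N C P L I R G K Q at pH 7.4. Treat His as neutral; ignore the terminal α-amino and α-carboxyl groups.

+3

The side chains ionized at physiological pH are Lys/Arg (+1) and Asp/Glu (−1); with His treated as neutral, nothing else contributes.
Positive (K, R): R4, R19, K21 → +3.
Negative (D, E): none → −0.
Net charge = (+3) + (−0) = +3.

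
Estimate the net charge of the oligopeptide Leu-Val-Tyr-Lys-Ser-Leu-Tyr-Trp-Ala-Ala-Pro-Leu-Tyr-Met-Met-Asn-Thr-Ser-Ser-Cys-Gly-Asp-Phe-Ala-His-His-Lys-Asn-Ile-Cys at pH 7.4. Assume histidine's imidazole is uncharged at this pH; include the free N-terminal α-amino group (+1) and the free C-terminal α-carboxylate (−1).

+1

Near pH 7.4, K and R contribute +1 each, D and E contribute −1 each, and every other side chain (His included, as stated) is uncharged.
Positive (K, R): Lys4, Lys27 → +2.
Negative (D, E): Asp22 → −1.
The N-terminus (+1) and C-terminus (−1) cancel.
Net charge = (+2) + (−1) = +1.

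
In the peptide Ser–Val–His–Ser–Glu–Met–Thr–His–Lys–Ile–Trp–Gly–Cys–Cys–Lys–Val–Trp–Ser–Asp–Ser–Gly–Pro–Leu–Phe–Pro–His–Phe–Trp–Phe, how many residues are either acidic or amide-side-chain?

2

Acidic: D, E. Amide-side-chain: N, Q.
Acidic residues here: Glu5, Asp19 (2).
Amide-side-chain residues here: none (0).
The two groups share no amino acid, so total = 2 + 0 = 2.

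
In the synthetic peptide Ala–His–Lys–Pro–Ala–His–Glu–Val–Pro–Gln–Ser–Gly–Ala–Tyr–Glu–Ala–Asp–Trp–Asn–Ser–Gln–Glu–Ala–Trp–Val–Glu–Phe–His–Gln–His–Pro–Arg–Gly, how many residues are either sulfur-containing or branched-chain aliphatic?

Sulfur-containing: C, M. Branched-chain aliphatic: I, L, V.
Sulfur-containing residues here: none (0).
Branched-chain aliphatic residues here: Val8, Val25 (2).
The two groups share no amino acid, so total = 0 + 2 = 2.

2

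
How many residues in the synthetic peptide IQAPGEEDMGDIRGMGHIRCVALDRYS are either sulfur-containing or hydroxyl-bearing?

5

Sulfur-containing: C, M. Hydroxyl-bearing: S, T, Y.
Sulfur-containing residues here: M9, M15, C20 (3).
Hydroxyl-bearing residues here: Y26, S27 (2).
The two groups share no amino acid, so total = 3 + 2 = 5.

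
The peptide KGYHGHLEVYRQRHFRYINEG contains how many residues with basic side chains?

The basic amino acids are Lys (K), Arg (R), and His (H).
Matching residues: K1, H4, H6, R11, R13, H14, R16.

7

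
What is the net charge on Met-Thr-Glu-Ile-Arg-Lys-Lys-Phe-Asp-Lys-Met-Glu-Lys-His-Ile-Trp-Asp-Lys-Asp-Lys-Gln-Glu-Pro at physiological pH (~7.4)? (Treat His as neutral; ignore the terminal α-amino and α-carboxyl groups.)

+1

Near pH 7.4, K and R contribute +1 each, D and E contribute −1 each, and every other side chain (His included, as stated) is uncharged.
Positive (K, R): Arg5, Lys6, Lys7, Lys10, Lys13, Lys18, Lys20 → +7.
Negative (D, E): Glu3, Asp9, Glu12, Asp17, Asp19, Glu22 → −6.
Net charge = (+7) + (−6) = +1.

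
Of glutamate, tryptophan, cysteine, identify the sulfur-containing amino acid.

cysteine

The sulfur-bearing residues are cysteine (–SH) and methionine (–S–CH₃).
Of the listed options, only cysteine belongs to this group.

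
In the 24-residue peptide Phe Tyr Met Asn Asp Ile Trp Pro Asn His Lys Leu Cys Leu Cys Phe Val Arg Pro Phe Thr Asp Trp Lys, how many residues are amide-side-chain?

Only N (asparagine) and Q (glutamine) carry a side-chain carboxamide.
Matching residues: Asn4, Asn9.

2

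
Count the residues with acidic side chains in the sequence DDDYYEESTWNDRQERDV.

8

The acidic residues are Asp (D) and Glu (E), whose side chains end in a carboxylate group.
Matching residues: D1, D2, D3, E6, E7, D12, E15, D17.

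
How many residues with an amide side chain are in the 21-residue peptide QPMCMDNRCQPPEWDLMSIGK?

3

The amide-side-chain residues are Asn (N) and Gln (Q).
Matching residues: Q1, N7, Q10.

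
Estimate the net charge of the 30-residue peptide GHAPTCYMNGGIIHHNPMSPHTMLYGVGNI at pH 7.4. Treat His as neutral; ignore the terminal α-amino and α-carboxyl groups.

Near pH 7.4, K and R contribute +1 each, D and E contribute −1 each, and every other side chain (His included, as stated) is uncharged.
Positive (K, R): none → +0.
Negative (D, E): none → −0.
Net charge = (+0) + (−0) = 0.

0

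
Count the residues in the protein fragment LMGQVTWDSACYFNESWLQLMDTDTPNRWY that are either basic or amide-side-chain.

Basic: H, K, R. Amide-side-chain: N, Q.
Basic residues here: R28 (1).
Amide-side-chain residues here: Q4, N14, Q19, N27 (4).
The two groups share no amino acid, so total = 1 + 4 = 5.

5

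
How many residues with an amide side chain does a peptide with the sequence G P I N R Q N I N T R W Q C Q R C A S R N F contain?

The amide-side-chain residues are Asn (N) and Gln (Q).
Matching residues: N4, Q6, N7, N9, Q13, Q15, N21.

7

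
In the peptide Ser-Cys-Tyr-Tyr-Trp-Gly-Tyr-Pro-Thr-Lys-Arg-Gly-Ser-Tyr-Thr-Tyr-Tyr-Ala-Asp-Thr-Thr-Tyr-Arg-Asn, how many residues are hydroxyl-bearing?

Serine (S), threonine (T), and tyrosine (Y) each carry a hydroxyl group on the side chain.
Matching residues: Ser1, Tyr3, Tyr4, Tyr7, Thr9, Ser13, Tyr14, Thr15, Tyr16, Tyr17, Thr20, Thr21, Tyr22.

13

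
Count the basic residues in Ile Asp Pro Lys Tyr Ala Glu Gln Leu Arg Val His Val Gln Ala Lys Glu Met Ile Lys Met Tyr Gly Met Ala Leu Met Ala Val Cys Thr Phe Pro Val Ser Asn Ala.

5

K, R, and H are the three residues with basic side chains (ε-amine, guanidinium, and imidazole respectively).
Matching residues: Lys4, Arg10, His12, Lys16, Lys20.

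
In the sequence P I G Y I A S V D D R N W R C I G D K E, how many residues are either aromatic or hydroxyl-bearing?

3

Aromatic: F, W, Y. Hydroxyl-bearing: S, T, Y.
Aromatic residues here: Y4, W13 (2).
Hydroxyl-bearing residues here: Y4, S7 (2).
Y is in both groups, so the 1 Y residue must not be double-counted.
Total = 2 + 2 − 1 = 3.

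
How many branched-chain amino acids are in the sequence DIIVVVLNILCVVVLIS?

13

The BCAAs are Val, Leu, and Ile — aliphatic side chains with a branch point.
Matching residues: I2, I3, V4, V5, V6, L7, I9, L10, V12, V13, V14, L15, I16.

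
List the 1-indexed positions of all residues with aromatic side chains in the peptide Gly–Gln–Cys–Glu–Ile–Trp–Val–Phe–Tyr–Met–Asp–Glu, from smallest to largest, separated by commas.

The aromatic amino acids are Phe (F, benzyl), Trp (W, indole), and Tyr (Y, phenol).
Matching residues: Trp6, Phe8, Tyr9.

6, 8, 9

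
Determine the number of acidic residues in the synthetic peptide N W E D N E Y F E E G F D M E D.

Only D (aspartate) and E (glutamate) carry a side-chain carboxylic acid.
Matching residues: E3, D4, E6, E9, E10, D13, E15, D16.

8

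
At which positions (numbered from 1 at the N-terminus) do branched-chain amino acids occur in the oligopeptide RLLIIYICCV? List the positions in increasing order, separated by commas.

2, 3, 4, 5, 7, 10

Valine (V), leucine (L), and isoleucine (I) are the branched-chain amino acids.
Matching residues: L2, L3, I4, I5, I7, V10.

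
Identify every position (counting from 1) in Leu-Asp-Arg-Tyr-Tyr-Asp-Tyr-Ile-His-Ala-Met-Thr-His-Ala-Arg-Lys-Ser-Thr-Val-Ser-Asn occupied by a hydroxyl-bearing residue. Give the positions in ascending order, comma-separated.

S, T, and Y are the three residues with a side-chain hydroxyl.
Matching residues: Tyr4, Tyr5, Tyr7, Thr12, Ser17, Thr18, Ser20.

4, 5, 7, 12, 17, 18, 20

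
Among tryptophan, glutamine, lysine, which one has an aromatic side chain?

tryptophan

Phenylalanine (F), tryptophan (W), and tyrosine (Y) have aromatic ring side chains.
Of the listed options, only tryptophan belongs to this group.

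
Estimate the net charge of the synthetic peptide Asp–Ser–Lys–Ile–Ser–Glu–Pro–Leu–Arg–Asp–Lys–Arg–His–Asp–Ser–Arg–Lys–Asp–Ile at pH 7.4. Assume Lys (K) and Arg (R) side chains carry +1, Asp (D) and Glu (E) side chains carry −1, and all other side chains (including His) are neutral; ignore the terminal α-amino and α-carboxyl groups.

+1

Positive (K, R): Lys3, Arg9, Lys11, Arg12, Arg16, Lys17 → +6.
Negative (D, E): Asp1, Glu6, Asp10, Asp14, Asp18 → −5.
Net charge = (+6) + (−5) = +1.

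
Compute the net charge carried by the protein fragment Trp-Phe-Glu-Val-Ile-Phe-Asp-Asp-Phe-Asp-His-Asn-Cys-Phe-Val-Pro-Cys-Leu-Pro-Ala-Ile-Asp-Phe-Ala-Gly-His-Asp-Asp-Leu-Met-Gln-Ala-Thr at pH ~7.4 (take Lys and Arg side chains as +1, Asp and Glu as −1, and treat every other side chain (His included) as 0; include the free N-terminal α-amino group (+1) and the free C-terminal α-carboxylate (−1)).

Positive (K, R): none → +0.
Negative (D, E): Glu3, Asp7, Asp8, Asp10, Asp22, Asp27, Asp28 → −7.
The N-terminus (+1) and C-terminus (−1) cancel.
Net charge = (+0) + (−7) = −7.

-7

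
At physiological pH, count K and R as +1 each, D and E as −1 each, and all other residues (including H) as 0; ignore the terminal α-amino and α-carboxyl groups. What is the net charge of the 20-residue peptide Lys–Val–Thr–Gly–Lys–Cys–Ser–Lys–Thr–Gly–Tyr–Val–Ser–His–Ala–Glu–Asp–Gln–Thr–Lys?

Positive (K, R): Lys1, Lys5, Lys8, Lys20 → +4.
Negative (D, E): Glu16, Asp17 → −2.
Net charge = (+4) + (−2) = +2.

+2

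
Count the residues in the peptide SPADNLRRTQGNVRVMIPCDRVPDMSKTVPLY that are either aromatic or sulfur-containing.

4

Aromatic: F, W, Y. Sulfur-containing: C, M.
Aromatic residues here: Y32 (1).
Sulfur-containing residues here: M16, C19, M25 (3).
The two groups share no amino acid, so total = 1 + 3 = 4.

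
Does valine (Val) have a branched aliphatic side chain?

Yes

The BCAAs are Val, Leu, and Ile — aliphatic side chains with a branch point.
Valine is in this group.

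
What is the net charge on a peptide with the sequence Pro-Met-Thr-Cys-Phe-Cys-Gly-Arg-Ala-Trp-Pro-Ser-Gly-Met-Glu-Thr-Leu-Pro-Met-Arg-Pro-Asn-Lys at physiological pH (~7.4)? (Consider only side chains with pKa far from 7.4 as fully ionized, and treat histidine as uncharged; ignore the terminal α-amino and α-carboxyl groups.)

+2

Near pH 7.4, K and R contribute +1 each, D and E contribute −1 each, and every other side chain (His included, as stated) is uncharged.
Positive (K, R): Arg8, Arg20, Lys23 → +3.
Negative (D, E): Glu15 → −1.
Net charge = (+3) + (−1) = +2.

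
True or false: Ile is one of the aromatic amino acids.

False

Phenylalanine (F), tryptophan (W), and tyrosine (Y) have aromatic ring side chains.
Isoleucine is not in this group.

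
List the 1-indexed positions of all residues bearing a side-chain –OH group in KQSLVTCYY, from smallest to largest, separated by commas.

3, 6, 8, 9

Serine (S), threonine (T), and tyrosine (Y) each carry a hydroxyl group on the side chain.
Matching residues: S3, T6, Y8, Y9.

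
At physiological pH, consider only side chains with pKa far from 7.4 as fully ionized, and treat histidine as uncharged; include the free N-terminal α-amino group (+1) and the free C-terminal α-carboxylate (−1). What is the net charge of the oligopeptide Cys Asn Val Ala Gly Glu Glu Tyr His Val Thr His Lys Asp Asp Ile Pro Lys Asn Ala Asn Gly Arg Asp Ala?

-2

Near pH 7.4, K and R contribute +1 each, D and E contribute −1 each, and every other side chain (His included, as stated) is uncharged.
Positive (K, R): Lys13, Lys18, Arg23 → +3.
Negative (D, E): Glu6, Glu7, Asp14, Asp15, Asp24 → −5.
The N-terminus (+1) and C-terminus (−1) cancel.
Net charge = (+3) + (−5) = −2.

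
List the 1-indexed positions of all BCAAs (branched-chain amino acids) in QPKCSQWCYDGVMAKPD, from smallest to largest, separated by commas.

12

Valine (V), leucine (L), and isoleucine (I) are the branched-chain amino acids.
Matching residues: V12.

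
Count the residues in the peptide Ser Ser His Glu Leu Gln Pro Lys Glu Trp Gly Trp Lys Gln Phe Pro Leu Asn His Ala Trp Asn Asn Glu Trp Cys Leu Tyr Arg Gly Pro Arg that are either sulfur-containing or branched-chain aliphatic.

4

Sulfur-containing: C, M. Branched-chain aliphatic: I, L, V.
Sulfur-containing residues here: Cys26 (1).
Branched-chain aliphatic residues here: Leu5, Leu17, Leu27 (3).
The two groups share no amino acid, so total = 1 + 3 = 4.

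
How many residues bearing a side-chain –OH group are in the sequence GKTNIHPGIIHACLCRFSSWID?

3

Serine (S), threonine (T), and tyrosine (Y) each carry a hydroxyl group on the side chain.
Matching residues: T3, S18, S19.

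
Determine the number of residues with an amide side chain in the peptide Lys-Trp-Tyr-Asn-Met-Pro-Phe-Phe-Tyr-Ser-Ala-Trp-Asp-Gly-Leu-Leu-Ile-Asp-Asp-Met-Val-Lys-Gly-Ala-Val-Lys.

The amide-side-chain residues are Asn (N) and Gln (Q).
Matching residues: Asn4.

1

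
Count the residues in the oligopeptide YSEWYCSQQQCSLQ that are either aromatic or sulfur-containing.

5

Aromatic: F, W, Y. Sulfur-containing: C, M.
Aromatic residues here: Y1, W4, Y5 (3).
Sulfur-containing residues here: C6, C11 (2).
The two groups share no amino acid, so total = 3 + 2 = 5.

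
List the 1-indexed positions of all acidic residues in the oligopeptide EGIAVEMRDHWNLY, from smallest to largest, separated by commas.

Only D (aspartate) and E (glutamate) carry a side-chain carboxylic acid.
Matching residues: E1, E6, D9.

1, 6, 9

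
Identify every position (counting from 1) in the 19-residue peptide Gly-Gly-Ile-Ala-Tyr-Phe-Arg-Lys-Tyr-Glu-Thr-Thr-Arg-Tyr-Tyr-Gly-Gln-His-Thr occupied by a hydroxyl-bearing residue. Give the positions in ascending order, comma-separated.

Serine (S), threonine (T), and tyrosine (Y) each carry a hydroxyl group on the side chain.
Matching residues: Tyr5, Tyr9, Thr11, Thr12, Tyr14, Tyr15, Thr19.

5, 9, 11, 12, 14, 15, 19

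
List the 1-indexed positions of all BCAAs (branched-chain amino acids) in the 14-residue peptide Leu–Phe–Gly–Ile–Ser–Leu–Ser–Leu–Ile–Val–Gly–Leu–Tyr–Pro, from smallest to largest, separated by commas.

The BCAAs are Val, Leu, and Ile — aliphatic side chains with a branch point.
Matching residues: Leu1, Ile4, Leu6, Leu8, Ile9, Val10, Leu12.

1, 4, 6, 8, 9, 10, 12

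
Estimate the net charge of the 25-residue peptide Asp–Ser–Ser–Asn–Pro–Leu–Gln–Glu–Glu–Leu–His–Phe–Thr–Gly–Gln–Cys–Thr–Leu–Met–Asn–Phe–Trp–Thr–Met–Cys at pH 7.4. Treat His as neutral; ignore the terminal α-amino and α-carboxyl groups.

At pH ~7.4 the Lys and Arg side chains are protonated (+1), the Asp and Glu side chains are deprotonated (−1), and with His taken as neutral all other side chains carry no charge.
Positive (K, R): none → +0.
Negative (D, E): Asp1, Glu8, Glu9 → −3.
Net charge = (+0) + (−3) = −3.

-3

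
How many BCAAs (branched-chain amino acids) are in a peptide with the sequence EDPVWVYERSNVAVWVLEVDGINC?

Valine (V), leucine (L), and isoleucine (I) are the branched-chain amino acids.
Matching residues: V4, V6, V12, V14, V16, L17, V19, I22.

8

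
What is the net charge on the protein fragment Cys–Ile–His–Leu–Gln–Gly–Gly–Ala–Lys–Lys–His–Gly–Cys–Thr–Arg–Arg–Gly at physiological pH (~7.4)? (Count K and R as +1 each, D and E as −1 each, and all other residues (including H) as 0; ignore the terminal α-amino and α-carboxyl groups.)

Positive (K, R): Lys9, Lys10, Arg15, Arg16 → +4.
Negative (D, E): none → −0.
Net charge = (+4) + (−0) = +4.

+4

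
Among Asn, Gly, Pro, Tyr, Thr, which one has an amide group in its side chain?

The amide-side-chain residues are Asn (N) and Gln (Q).
Of the listed options, only Asn belongs to this group.

Asn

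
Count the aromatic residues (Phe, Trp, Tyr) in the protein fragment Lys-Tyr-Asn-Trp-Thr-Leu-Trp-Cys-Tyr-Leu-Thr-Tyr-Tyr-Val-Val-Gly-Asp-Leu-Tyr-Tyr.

Matching residues: Tyr2, Trp4, Trp7, Tyr9, Tyr12, Tyr13, Tyr19, Tyr20.

8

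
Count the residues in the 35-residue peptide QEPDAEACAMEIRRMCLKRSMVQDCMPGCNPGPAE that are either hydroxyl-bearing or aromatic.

Hydroxyl-bearing: S, T, Y. Aromatic: F, W, Y.
Hydroxyl-bearing residues here: S20 (1).
Aromatic residues here: none (0).
(Y belongs to both groups, but none appear in this sequence.) Total = 1 + 0 = 1.

1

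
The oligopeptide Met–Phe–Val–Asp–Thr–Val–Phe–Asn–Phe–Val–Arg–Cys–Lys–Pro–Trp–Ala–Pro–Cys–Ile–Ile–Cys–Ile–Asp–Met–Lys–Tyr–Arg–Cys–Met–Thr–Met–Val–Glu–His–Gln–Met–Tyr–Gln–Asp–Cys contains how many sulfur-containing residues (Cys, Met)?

10

Matching residues: Met1, Cys12, Cys18, Cys21, Met24, Cys28, Met29, Met31, Met36, Cys40.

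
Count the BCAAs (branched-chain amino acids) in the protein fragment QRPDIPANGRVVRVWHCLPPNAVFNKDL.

V, L, and I make up the branched-chain aliphatic group.
Matching residues: I5, V11, V12, V14, L18, V23, L28.

7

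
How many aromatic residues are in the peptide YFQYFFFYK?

7

The aromatic amino acids are Phe (F, benzyl), Trp (W, indole), and Tyr (Y, phenol).
Matching residues: Y1, F2, Y4, F5, F6, F7, Y8.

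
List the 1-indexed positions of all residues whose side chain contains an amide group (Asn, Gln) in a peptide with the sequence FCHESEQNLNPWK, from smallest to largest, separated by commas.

Matching residues: Q7, N8, N10.

7, 8, 10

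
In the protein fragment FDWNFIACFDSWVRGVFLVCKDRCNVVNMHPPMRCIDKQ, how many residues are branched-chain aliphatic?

8

The BCAAs are Val, Leu, and Ile — aliphatic side chains with a branch point.
Matching residues: I6, V13, V16, L18, V19, V26, V27, I36.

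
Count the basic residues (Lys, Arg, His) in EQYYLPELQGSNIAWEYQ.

0

None of the 18 residues belong to this group.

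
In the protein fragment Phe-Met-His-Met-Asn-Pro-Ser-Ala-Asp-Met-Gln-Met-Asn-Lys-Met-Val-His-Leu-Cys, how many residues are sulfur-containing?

6

The sulfur-bearing residues are cysteine (–SH) and methionine (–S–CH₃).
Matching residues: Met2, Met4, Met10, Met12, Met15, Cys19.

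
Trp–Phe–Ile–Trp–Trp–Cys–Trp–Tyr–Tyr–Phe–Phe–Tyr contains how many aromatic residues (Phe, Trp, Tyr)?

10

Matching residues: Trp1, Phe2, Trp4, Trp5, Trp7, Tyr8, Tyr9, Phe10, Phe11, Tyr12.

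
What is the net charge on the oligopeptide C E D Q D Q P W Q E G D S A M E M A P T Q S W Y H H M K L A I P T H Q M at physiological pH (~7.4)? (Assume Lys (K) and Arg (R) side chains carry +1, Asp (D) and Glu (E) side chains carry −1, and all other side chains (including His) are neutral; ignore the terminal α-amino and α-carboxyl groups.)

Positive (K, R): K28 → +1.
Negative (D, E): E2, D3, D5, E10, D12, E16 → −6.
Net charge = (+1) + (−6) = −5.

-5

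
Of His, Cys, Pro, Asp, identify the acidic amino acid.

Asp

Only D (aspartate) and E (glutamate) carry a side-chain carboxylic acid.
Of the listed options, only Asp belongs to this group.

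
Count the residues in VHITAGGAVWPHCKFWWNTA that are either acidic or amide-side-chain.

Acidic: D, E. Amide-side-chain: N, Q.
Acidic residues here: none (0).
Amide-side-chain residues here: N18 (1).
The two groups share no amino acid, so total = 0 + 1 = 1.

1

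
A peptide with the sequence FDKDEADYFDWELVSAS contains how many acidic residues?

Aspartate (D) and glutamate (E) have carboxylic-acid side chains and are the acidic amino acids.
Matching residues: D2, D4, E5, D7, D10, E12.

6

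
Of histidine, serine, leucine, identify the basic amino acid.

histidine

K, R, and H are the three residues with basic side chains (ε-amine, guanidinium, and imidazole respectively).
Of the listed options, only histidine belongs to this group.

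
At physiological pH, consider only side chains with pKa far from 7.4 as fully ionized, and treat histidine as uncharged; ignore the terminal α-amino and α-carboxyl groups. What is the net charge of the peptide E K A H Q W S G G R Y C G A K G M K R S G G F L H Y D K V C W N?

At pH ~7.4 the Lys and Arg side chains are protonated (+1), the Asp and Glu side chains are deprotonated (−1), and with His taken as neutral all other side chains carry no charge.
Positive (K, R): K2, R10, K15, K18, R19, K28 → +6.
Negative (D, E): E1, D27 → −2.
Net charge = (+6) + (−2) = +4.

+4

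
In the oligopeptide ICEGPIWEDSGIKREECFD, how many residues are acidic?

6

Only D (aspartate) and E (glutamate) carry a side-chain carboxylic acid.
Matching residues: E3, E8, D9, E15, E16, D19.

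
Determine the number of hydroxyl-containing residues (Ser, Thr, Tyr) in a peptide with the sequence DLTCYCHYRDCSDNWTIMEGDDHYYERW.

Matching residues: T3, Y5, Y8, S12, T16, Y24, Y25.

7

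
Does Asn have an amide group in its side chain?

Yes

The amide-side-chain residues are Asn (N) and Gln (Q).
Asparagine is in this group.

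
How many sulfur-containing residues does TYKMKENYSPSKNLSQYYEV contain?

1

Cysteine (C, thiol) and methionine (M, thioether) are the two sulfur-containing amino acids.
Matching residues: M4.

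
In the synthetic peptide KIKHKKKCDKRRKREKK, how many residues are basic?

The basic amino acids are Lys (K), Arg (R), and His (H).
Matching residues: K1, K3, H4, K5, K6, K7, K10, R11, R12, K13, R14, K16, K17.

13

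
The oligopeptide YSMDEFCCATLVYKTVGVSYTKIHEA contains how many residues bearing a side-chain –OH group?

8

S, T, and Y are the three residues with a side-chain hydroxyl.
Matching residues: Y1, S2, T10, Y13, T15, S19, Y20, T21.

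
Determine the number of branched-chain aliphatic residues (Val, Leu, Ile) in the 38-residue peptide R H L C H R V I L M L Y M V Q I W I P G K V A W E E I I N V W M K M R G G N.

Matching residues: L3, V7, I8, L9, L11, V14, I16, I18, V22, I27, I28, V30.

12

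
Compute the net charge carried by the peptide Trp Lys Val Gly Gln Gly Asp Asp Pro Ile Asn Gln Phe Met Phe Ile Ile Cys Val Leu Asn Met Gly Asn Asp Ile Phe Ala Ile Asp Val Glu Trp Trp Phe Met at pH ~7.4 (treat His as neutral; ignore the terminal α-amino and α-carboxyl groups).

-4

At pH ~7.4 the Lys and Arg side chains are protonated (+1), the Asp and Glu side chains are deprotonated (−1), and with His taken as neutral all other side chains carry no charge.
Positive (K, R): Lys2 → +1.
Negative (D, E): Asp7, Asp8, Asp25, Asp30, Glu32 → −5.
Net charge = (+1) + (−5) = −4.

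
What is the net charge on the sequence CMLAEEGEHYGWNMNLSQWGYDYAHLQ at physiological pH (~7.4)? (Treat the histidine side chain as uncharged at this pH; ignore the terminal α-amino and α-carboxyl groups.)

-4

The side chains ionized at physiological pH are Lys/Arg (+1) and Asp/Glu (−1); with His treated as neutral, nothing else contributes.
Positive (K, R): none → +0.
Negative (D, E): E5, E6, E8, D22 → −4.
Net charge = (+0) + (−4) = −4.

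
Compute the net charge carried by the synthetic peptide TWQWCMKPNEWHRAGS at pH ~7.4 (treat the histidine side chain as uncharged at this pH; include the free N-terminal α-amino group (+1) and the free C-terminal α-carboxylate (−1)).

+1

At pH ~7.4 the Lys and Arg side chains are protonated (+1), the Asp and Glu side chains are deprotonated (−1), and with His taken as neutral all other side chains carry no charge.
Positive (K, R): K7, R13 → +2.
Negative (D, E): E10 → −1.
The N-terminus (+1) and C-terminus (−1) cancel.
Net charge = (+2) + (−1) = +1.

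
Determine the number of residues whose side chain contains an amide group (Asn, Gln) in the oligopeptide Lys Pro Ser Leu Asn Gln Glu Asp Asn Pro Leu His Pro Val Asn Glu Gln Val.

Matching residues: Asn5, Gln6, Asn9, Asn15, Gln17.

5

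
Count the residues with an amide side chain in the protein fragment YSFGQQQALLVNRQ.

5

Only N (asparagine) and Q (glutamine) carry a side-chain carboxamide.
Matching residues: Q5, Q6, Q7, N12, Q14.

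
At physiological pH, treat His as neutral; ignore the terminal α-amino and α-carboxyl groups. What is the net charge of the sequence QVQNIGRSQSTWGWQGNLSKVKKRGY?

+5

At pH ~7.4 the Lys and Arg side chains are protonated (+1), the Asp and Glu side chains are deprotonated (−1), and with His taken as neutral all other side chains carry no charge.
Positive (K, R): R7, K20, K22, K23, R24 → +5.
Negative (D, E): none → −0.
Net charge = (+5) + (−0) = +5.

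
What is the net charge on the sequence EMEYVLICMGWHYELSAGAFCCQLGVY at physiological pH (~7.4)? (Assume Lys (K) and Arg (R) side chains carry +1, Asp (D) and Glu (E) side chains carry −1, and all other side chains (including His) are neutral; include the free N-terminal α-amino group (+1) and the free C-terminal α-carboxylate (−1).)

Positive (K, R): none → +0.
Negative (D, E): E1, E3, E14 → −3.
The N-terminus (+1) and C-terminus (−1) cancel.
Net charge = (+0) + (−3) = −3.

-3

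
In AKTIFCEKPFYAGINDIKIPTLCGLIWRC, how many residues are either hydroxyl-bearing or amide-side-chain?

Hydroxyl-bearing: S, T, Y. Amide-side-chain: N, Q.
Hydroxyl-bearing residues here: T3, Y11, T21 (3).
Amide-side-chain residues here: N15 (1).
The two groups share no amino acid, so total = 3 + 1 = 4.

4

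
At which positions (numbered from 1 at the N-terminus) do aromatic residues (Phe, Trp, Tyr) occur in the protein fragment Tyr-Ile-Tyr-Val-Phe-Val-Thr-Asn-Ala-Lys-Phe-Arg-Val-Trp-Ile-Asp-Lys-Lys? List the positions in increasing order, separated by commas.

1, 3, 5, 11, 14

Matching residues: Tyr1, Tyr3, Phe5, Phe11, Trp14.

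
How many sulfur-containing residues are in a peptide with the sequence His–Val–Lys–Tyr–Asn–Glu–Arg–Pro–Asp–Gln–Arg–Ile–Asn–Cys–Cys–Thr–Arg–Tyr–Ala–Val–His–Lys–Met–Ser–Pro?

The sulfur-bearing residues are cysteine (–SH) and methionine (–S–CH₃).
Matching residues: Cys14, Cys15, Met23.

3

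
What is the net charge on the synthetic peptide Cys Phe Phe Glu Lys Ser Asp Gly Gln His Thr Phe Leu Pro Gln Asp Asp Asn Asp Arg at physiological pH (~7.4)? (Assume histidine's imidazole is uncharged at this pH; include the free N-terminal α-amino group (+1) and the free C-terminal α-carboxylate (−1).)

-3

At pH ~7.4 the Lys and Arg side chains are protonated (+1), the Asp and Glu side chains are deprotonated (−1), and with His taken as neutral all other side chains carry no charge.
Positive (K, R): Lys5, Arg20 → +2.
Negative (D, E): Glu4, Asp7, Asp16, Asp17, Asp19 → −5.
The N-terminus (+1) and C-terminus (−1) cancel.
Net charge = (+2) + (−5) = −3.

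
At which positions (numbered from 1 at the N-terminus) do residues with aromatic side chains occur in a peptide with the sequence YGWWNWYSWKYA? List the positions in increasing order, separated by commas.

1, 3, 4, 6, 7, 9, 11

Phenylalanine (F), tryptophan (W), and tyrosine (Y) have aromatic ring side chains.
Matching residues: Y1, W3, W4, W6, Y7, W9, Y11.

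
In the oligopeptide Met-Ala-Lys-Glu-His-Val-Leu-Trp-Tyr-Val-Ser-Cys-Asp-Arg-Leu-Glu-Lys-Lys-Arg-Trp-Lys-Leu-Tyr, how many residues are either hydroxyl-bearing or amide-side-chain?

3

Hydroxyl-bearing: S, T, Y. Amide-side-chain: N, Q.
Hydroxyl-bearing residues here: Tyr9, Ser11, Tyr23 (3).
Amide-side-chain residues here: none (0).
The two groups share no amino acid, so total = 3 + 0 = 3.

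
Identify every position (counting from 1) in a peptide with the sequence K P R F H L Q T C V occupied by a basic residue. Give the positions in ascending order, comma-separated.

1, 3, 5

K, R, and H are the three residues with basic side chains (ε-amine, guanidinium, and imidazole respectively).
Matching residues: K1, R3, H5.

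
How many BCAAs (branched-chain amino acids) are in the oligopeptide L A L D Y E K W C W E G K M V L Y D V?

5

Valine (V), leucine (L), and isoleucine (I) are the branched-chain amino acids.
Matching residues: L1, L3, V15, L16, V19.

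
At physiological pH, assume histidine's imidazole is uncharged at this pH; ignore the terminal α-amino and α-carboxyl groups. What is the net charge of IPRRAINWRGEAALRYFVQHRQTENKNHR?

+5

At pH ~7.4 the Lys and Arg side chains are protonated (+1), the Asp and Glu side chains are deprotonated (−1), and with His taken as neutral all other side chains carry no charge.
Positive (K, R): R3, R4, R9, R15, R21, K26, R29 → +7.
Negative (D, E): E11, E24 → −2.
Net charge = (+7) + (−2) = +5.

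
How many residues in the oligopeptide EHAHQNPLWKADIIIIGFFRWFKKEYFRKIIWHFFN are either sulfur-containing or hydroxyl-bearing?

Sulfur-containing: C, M. Hydroxyl-bearing: S, T, Y.
Sulfur-containing residues here: none (0).
Hydroxyl-bearing residues here: Y26 (1).
The two groups share no amino acid, so total = 0 + 1 = 1.

1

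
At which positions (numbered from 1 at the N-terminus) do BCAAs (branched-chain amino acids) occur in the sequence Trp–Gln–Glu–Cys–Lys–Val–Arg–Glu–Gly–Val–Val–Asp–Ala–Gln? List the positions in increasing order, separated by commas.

Valine (V), leucine (L), and isoleucine (I) are the branched-chain amino acids.
Matching residues: Val6, Val10, Val11.

6, 10, 11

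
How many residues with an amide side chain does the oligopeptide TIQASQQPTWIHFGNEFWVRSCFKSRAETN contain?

5

Only N (asparagine) and Q (glutamine) carry a side-chain carboxamide.
Matching residues: Q3, Q6, Q7, N15, N30.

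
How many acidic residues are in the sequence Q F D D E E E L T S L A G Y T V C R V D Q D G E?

The acidic residues are Asp (D) and Glu (E), whose side chains end in a carboxylate group.
Matching residues: D3, D4, E5, E6, E7, D20, D22, E24.

8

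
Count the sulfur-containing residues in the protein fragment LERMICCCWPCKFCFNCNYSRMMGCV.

Cysteine (C, thiol) and methionine (M, thioether) are the two sulfur-containing amino acids.
Matching residues: M4, C6, C7, C8, C11, C14, C17, M22, M23, C25.

10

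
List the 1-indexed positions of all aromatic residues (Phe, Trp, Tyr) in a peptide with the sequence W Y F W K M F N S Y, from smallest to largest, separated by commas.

Matching residues: W1, Y2, F3, W4, F7, Y10.

1, 2, 3, 4, 7, 10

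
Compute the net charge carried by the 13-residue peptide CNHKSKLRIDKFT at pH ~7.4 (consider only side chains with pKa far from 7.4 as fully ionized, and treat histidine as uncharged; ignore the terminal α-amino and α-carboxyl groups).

At pH ~7.4 the Lys and Arg side chains are protonated (+1), the Asp and Glu side chains are deprotonated (−1), and with His taken as neutral all other side chains carry no charge.
Positive (K, R): K4, K6, R8, K11 → +4.
Negative (D, E): D10 → −1.
Net charge = (+4) + (−1) = +3.

+3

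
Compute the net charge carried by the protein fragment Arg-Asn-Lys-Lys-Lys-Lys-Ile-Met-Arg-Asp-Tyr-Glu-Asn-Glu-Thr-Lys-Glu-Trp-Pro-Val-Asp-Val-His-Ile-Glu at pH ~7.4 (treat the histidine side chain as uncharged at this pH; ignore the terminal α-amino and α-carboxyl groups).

At pH ~7.4 the Lys and Arg side chains are protonated (+1), the Asp and Glu side chains are deprotonated (−1), and with His taken as neutral all other side chains carry no charge.
Positive (K, R): Arg1, Lys3, Lys4, Lys5, Lys6, Arg9, Lys16 → +7.
Negative (D, E): Asp10, Glu12, Glu14, Glu17, Asp21, Glu25 → −6.
Net charge = (+7) + (−6) = +1.

+1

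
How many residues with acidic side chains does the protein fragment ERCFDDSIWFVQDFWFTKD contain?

Only D (aspartate) and E (glutamate) carry a side-chain carboxylic acid.
Matching residues: E1, D5, D6, D13, D19.

5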